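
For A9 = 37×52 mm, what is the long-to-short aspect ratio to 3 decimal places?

1.405

52 / 37 = 1.405
ISO 216 targets √2 ≈ 1.414; the -0.009 deviation is from mm rounding.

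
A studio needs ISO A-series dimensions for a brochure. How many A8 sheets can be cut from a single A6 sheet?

4

Each ISO step halves the sheet: 1 × A6 → 2 × A7 → 4 × A8
From A6 to A8 is 2 halving steps: 2^2 = 4.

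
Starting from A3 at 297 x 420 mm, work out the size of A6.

A4: ⌊420/2⌋ × 297 = 210 × 297 mm
A5: ⌊297/2⌋ × 210 = 148 × 210 mm
A6: ⌊210/2⌋ × 148 = 105 × 148 mm

105 × 148 mm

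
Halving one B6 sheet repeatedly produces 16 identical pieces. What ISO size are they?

16 = 2^4, so 4 halving steps.
B6 → B7 → … → B10 after 4 steps.

B10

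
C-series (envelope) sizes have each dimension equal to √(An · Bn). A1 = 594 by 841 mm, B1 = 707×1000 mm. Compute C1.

648 × 917 mm

Short side: √(594 · 707) = √419958 ≈ 648.0 → 648 mm
Long side: √(841 · 1000) = √841000 ≈ 917.1 → 917 mm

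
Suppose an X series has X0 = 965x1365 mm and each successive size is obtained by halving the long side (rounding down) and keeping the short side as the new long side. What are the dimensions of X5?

X1: ⌊1365/2⌋ × 965 = 682 × 965 mm
X2: ⌊965/2⌋ × 682 = 482 × 682 mm
X3: ⌊682/2⌋ × 482 = 341 × 482 mm
X4: ⌊482/2⌋ × 341 = 241 × 341 mm
X5: ⌊341/2⌋ × 241 = 170 × 241 mm

170 × 241 mm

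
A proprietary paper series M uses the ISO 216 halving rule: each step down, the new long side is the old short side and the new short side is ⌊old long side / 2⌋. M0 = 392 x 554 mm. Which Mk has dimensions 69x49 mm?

M0: 392 × 554 mm
M1: 277 × 392 mm
M2: 196 × 277 mm
M3: 138 × 196 mm
M4: 98 × 138 mm
M5: 69 × 98 mm
M6: 49 × 69 mm
M7: 34 × 49 mm
→ matches M6.

M6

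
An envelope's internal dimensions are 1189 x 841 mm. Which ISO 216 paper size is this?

Aspect ratio 1189/841 ≈ 1.414 — close to the ISO √2 ≈ 1.414.
In the A-series (A0 area = 1 m²): A0 = 841 × 1189 mm.

A0 (841 × 1189 mm)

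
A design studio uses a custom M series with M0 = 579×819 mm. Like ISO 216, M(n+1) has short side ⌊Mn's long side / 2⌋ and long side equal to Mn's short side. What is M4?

144 × 204 mm

M1: ⌊819/2⌋ × 579 = 409 × 579 mm
M2: ⌊579/2⌋ × 409 = 289 × 409 mm
M3: ⌊409/2⌋ × 289 = 204 × 289 mm
M4: ⌊289/2⌋ × 204 = 144 × 204 mm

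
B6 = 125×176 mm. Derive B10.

B7: ⌊176/2⌋ × 125 = 88 × 125 mm
B8: ⌊125/2⌋ × 88 = 62 × 88 mm
B9: ⌊88/2⌋ × 62 = 44 × 62 mm
B10: ⌊62/2⌋ × 44 = 31 × 44 mm

31 × 44 mm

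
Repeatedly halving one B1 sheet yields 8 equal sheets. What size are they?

B4

8 = 2^3, so 3 halving steps.
B1 → B2 → … → B4 after 3 steps.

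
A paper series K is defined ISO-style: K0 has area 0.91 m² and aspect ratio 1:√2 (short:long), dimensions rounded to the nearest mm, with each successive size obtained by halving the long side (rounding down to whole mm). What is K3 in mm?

Let K0's short side be w mm. w · w√2 = 0.91 m² = 910,000 mm², so w ≈ 802.2 mm and w√2 ≈ 1134.4 mm → K0 = 802 × 1134 mm.
K1: ⌊1134/2⌋ × 802 = 567 × 802 mm
K2: ⌊802/2⌋ × 567 = 401 × 567 mm
K3: ⌊567/2⌋ × 401 = 283 × 401 mm

283 × 401 mm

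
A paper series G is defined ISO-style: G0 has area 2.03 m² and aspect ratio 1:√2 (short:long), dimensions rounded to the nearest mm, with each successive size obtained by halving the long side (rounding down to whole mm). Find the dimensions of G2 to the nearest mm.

Let G0's short side be w mm. w · w√2 = 2.03 m² = 2,030,000 mm², so w ≈ 1198.1 mm and w√2 ≈ 1694.4 mm → G0 = 1198 × 1694 mm.
G1: ⌊1694/2⌋ × 1198 = 847 × 1198 mm
G2: ⌊1198/2⌋ × 847 = 599 × 847 mm

599 × 847 mm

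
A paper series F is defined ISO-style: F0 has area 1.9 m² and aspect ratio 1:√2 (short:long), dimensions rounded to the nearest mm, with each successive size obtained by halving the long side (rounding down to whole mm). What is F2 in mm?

579 × 819 mm

Let F0's short side be w mm. w · w√2 = 1.9 m² = 1,900,000 mm², so w ≈ 1159.1 mm and w√2 ≈ 1639.2 mm → F0 = 1159 × 1639 mm.
F1: ⌊1639/2⌋ × 1159 = 819 × 1159 mm
F2: ⌊1159/2⌋ × 819 = 579 × 819 mm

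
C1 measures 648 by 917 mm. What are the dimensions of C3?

C2: ⌊917/2⌋ × 648 = 458 × 648 mm
C3: ⌊648/2⌋ × 458 = 324 × 458 mm

324 × 458 mm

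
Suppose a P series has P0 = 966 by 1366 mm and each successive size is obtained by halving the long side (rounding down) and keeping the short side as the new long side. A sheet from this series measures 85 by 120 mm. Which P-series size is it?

P0: 966 × 1366 mm
P1: 683 × 966 mm
P2: 483 × 683 mm
P3: 341 × 483 mm
P4: 241 × 341 mm
P5: 170 × 241 mm
P6: 120 × 170 mm
P7: 85 × 120 mm
P8: 60 × 85 mm
→ matches P7.

P7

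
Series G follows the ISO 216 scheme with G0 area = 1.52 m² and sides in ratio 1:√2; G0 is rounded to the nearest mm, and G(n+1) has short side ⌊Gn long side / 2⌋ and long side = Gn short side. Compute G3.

366 × 518 mm

Let G0's short side be w mm. w · w√2 = 1.52 m² = 1,520,000 mm², so w ≈ 1036.7 mm and w√2 ≈ 1466.2 mm → G0 = 1037 × 1466 mm.
G1: ⌊1466/2⌋ × 1037 = 733 × 1037 mm
G2: ⌊1037/2⌋ × 733 = 518 × 733 mm
G3: ⌊733/2⌋ × 518 = 366 × 518 mm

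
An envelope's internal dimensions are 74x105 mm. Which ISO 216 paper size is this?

A7 (74 × 105 mm)

Aspect ratio 105/74 ≈ 1.419 — close to the ISO √2 ≈ 1.414.
In the A-series (A0 area = 1 m²): A7 = 74 × 105 mm.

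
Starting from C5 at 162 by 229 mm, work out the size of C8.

C6: ⌊229/2⌋ × 162 = 114 × 162 mm
C7: ⌊162/2⌋ × 114 = 81 × 114 mm
C8: ⌊114/2⌋ × 81 = 57 × 81 mm

57 × 81 mm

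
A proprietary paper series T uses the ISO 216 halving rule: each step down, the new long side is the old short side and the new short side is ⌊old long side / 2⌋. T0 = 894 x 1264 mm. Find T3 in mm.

T1: ⌊1264/2⌋ × 894 = 632 × 894 mm
T2: ⌊894/2⌋ × 632 = 447 × 632 mm
T3: ⌊632/2⌋ × 447 = 316 × 447 mm

316 × 447 mm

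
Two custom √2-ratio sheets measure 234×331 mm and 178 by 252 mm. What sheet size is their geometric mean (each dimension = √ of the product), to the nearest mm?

204 × 289 mm

Short side: √(234 · 178) = √41652 ≈ 204.1 → 204 mm
Long side: √(331 · 252) = √83412 ≈ 288.8 → 289 mm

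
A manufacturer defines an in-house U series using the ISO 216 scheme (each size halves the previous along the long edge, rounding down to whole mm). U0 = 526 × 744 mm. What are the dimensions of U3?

186 × 263 mm

U1: ⌊744/2⌋ × 526 = 372 × 526 mm
U2: ⌊526/2⌋ × 372 = 263 × 372 mm
U3: ⌊372/2⌋ × 263 = 186 × 263 mm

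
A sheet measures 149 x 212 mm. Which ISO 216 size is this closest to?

A5 (148 × 210 mm)

Aspect ratio 212/149 ≈ 1.423 — close to the ISO √2 ≈ 1.414.
In the A-series (A0 area = 1 m²): A5 = 148 × 210 mm.
Off by 3 mm total — nearest standard size.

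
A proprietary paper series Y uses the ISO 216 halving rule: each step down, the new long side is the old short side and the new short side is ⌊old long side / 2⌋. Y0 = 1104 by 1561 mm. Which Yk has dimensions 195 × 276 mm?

Y0: 1104 × 1561 mm
Y1: 780 × 1104 mm
Y2: 552 × 780 mm
Y3: 390 × 552 mm
Y4: 276 × 390 mm
Y5: 195 × 276 mm
Y6: 138 × 195 mm
→ matches Y5.

Y5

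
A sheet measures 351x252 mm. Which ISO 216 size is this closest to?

B4 (250 × 353 mm)

Aspect ratio 351/252 ≈ 1.393 (ISO target is √2 ≈ 1.414).
In the B-series (B0 = 1000 × 1414 mm): B4 = 250 × 353 mm.
Off by 4 mm total — nearest standard size.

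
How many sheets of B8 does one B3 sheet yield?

32

Each ISO step halves the sheet: 1 × B3 → 2 × B4 → 4 × B5 → 8 × B6 → …
From B3 to B8 is 5 halving steps: 2^5 = 32.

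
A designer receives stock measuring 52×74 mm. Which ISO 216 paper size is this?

A8 (52 × 74 mm)

Aspect ratio 74/52 ≈ 1.423 — close to the ISO √2 ≈ 1.414.
In the A-series (A0 area = 1 m²): A8 = 52 × 74 mm.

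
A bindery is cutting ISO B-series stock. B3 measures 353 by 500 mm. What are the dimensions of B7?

B4: ⌊500/2⌋ × 353 = 250 × 353 mm
B5: ⌊353/2⌋ × 250 = 176 × 250 mm
B6: ⌊250/2⌋ × 176 = 125 × 176 mm
B7: ⌊176/2⌋ × 125 = 88 × 125 mm

88 × 125 mm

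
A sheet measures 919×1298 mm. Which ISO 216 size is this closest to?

Aspect ratio 1298/919 ≈ 1.412 — close to the ISO √2 ≈ 1.414.
In the C-series (envelope sizes, between A and B): C0 = 917 × 1297 mm.
Off by 3 mm total — nearest standard size.

C0 (917 × 1297 mm)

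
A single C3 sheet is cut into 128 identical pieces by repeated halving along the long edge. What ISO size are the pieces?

C10

128 = 2^7, so 7 halving steps.
C3 → C4 → … → C10 after 7 steps.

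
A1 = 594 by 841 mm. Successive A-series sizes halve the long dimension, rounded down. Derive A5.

A2: ⌊841/2⌋ × 594 = 420 × 594 mm
A3: ⌊594/2⌋ × 420 = 297 × 420 mm
A4: ⌊420/2⌋ × 297 = 210 × 297 mm
A5: ⌊297/2⌋ × 210 = 148 × 210 mm

148 × 210 mm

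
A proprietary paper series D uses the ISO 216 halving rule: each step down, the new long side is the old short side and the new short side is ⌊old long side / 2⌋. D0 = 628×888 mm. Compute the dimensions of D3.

D1: ⌊888/2⌋ × 628 = 444 × 628 mm
D2: ⌊628/2⌋ × 444 = 314 × 444 mm
D3: ⌊444/2⌋ × 314 = 222 × 314 mm

222 × 314 mm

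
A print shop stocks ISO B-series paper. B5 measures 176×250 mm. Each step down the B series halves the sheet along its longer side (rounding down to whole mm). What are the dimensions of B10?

B6: ⌊250/2⌋ × 176 = 125 × 176 mm
B7: ⌊176/2⌋ × 125 = 88 × 125 mm
B8: ⌊125/2⌋ × 88 = 62 × 88 mm
B9: ⌊88/2⌋ × 62 = 44 × 62 mm
B10: ⌊62/2⌋ × 44 = 31 × 44 mm

31 × 44 mm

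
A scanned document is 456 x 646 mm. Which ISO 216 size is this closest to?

Aspect ratio 646/456 ≈ 1.417 — close to the ISO √2 ≈ 1.414.
In the C-series (envelope sizes, between A and B): C2 = 458 × 648 mm.
Off by 4 mm total — nearest standard size.

C2 (458 × 648 mm)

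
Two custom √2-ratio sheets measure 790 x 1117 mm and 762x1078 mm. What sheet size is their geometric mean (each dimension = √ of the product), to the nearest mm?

Short side: √(790 · 762) = √601980 ≈ 775.9 → 776 mm
Long side: √(1117 · 1078) = √1204126 ≈ 1097.3 → 1097 mm

776 × 1097 mm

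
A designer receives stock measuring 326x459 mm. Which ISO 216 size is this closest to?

Aspect ratio 459/326 ≈ 1.408 — close to the ISO √2 ≈ 1.414.
In the C-series (envelope sizes, between A and B): C3 = 324 × 458 mm.
Off by 3 mm total — nearest standard size.

C3 (324 × 458 mm)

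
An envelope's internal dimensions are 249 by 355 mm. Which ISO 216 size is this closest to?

B4 (250 × 353 mm)

Aspect ratio 355/249 ≈ 1.426 — close to the ISO √2 ≈ 1.414.
In the B-series (B0 = 1000 × 1414 mm): B4 = 250 × 353 mm.
Off by 3 mm total — nearest standard size.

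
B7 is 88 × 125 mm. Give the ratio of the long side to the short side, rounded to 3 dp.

1.420

125 / 88 = 1.420
ISO 216 targets √2 ≈ 1.414; the +0.006 deviation is from mm rounding.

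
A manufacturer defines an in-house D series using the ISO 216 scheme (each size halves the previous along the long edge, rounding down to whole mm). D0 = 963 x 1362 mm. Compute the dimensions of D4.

240 × 340 mm

D1: ⌊1362/2⌋ × 963 = 681 × 963 mm
D2: ⌊963/2⌋ × 681 = 481 × 681 mm
D3: ⌊681/2⌋ × 481 = 340 × 481 mm
D4: ⌊481/2⌋ × 340 = 240 × 340 mm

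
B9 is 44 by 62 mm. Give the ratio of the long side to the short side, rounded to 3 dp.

62 / 44 = 1.409
ISO 216 targets √2 ≈ 1.414; the -0.005 deviation is from mm rounding.

1.409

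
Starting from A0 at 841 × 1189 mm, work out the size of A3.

297 × 420 mm

A1: ⌊1189/2⌋ × 841 = 594 × 841 mm
A2: ⌊841/2⌋ × 594 = 420 × 594 mm
A3: ⌊594/2⌋ × 420 = 297 × 420 mm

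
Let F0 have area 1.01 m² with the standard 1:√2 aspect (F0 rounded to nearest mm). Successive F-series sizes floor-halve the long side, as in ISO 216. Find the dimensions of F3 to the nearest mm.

Let F0's short side be w mm. w · w√2 = 1.01 m² = 1,010,000 mm², so w ≈ 845.1 mm and w√2 ≈ 1195.1 mm → F0 = 845 × 1195 mm.
F1: ⌊1195/2⌋ × 845 = 597 × 845 mm
F2: ⌊845/2⌋ × 597 = 422 × 597 mm
F3: ⌊597/2⌋ × 422 = 298 × 422 mm

298 × 422 mm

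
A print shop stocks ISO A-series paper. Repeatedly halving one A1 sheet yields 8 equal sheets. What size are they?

8 = 2^3, so 3 halving steps.
A1 → A2 → … → A4 after 3 steps.

A4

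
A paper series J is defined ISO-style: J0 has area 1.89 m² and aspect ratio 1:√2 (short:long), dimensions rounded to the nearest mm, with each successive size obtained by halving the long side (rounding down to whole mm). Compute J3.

408 × 578 mm

Let J0's short side be w mm. w · w√2 = 1.89 m² = 1,890,000 mm², so w ≈ 1156.0 mm and w√2 ≈ 1634.9 mm → J0 = 1156 × 1635 mm.
J1: ⌊1635/2⌋ × 1156 = 817 × 1156 mm
J2: ⌊1156/2⌋ × 817 = 578 × 817 mm
J3: ⌊817/2⌋ × 578 = 408 × 578 mm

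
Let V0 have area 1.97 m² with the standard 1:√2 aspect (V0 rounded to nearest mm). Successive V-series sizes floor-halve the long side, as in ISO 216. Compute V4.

295 × 417 mm

Let V0's short side be w mm. w · w√2 = 1.97 m² = 1,970,000 mm², so w ≈ 1180.3 mm and w√2 ≈ 1669.1 mm → V0 = 1180 × 1669 mm.
V1: ⌊1669/2⌋ × 1180 = 834 × 1180 mm
V2: ⌊1180/2⌋ × 834 = 590 × 834 mm
V3: ⌊834/2⌋ × 590 = 417 × 590 mm
V4: ⌊590/2⌋ × 417 = 295 × 417 mm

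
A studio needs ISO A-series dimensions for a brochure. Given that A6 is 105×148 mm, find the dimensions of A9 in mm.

37 × 52 mm

A7: ⌊148/2⌋ × 105 = 74 × 105 mm
A8: ⌊105/2⌋ × 74 = 52 × 74 mm
A9: ⌊74/2⌋ × 52 = 37 × 52 mm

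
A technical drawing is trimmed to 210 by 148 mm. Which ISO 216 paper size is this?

A5 (148 × 210 mm)

Aspect ratio 210/148 ≈ 1.419 — close to the ISO √2 ≈ 1.414.
In the A-series (A0 area = 1 m²): A5 = 148 × 210 mm.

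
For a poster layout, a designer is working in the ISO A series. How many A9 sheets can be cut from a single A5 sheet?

16

A5 = 148 × 210 mm; A9 = 37 × 52 mm.
Each halving step doubles the count; 4 steps from A5 to A9.
2^4 = 16.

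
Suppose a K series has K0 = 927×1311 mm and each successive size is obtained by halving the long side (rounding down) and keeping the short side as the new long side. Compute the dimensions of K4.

231 × 327 mm

K1: ⌊1311/2⌋ × 927 = 655 × 927 mm
K2: ⌊927/2⌋ × 655 = 463 × 655 mm
K3: ⌊655/2⌋ × 463 = 327 × 463 mm
K4: ⌊463/2⌋ × 327 = 231 × 327 mm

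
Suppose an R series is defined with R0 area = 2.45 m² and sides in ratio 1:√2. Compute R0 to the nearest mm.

Let the short side be w mm. Then w · w√2 = 2.45 m² = 2,450,000 mm².
w² = 2,450,000/√2, so w ≈ 1316.2 mm; long side = w√2 ≈ 1861.4 mm.

1316 × 1861 mm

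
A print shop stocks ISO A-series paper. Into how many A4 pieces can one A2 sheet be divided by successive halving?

4

A2 = 420 × 594 mm; A4 = 210 × 297 mm.
Each halving step doubles the count; 2 steps from A2 to A4.
2^2 = 4.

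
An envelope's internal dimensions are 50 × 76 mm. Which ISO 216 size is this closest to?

A8 (52 × 74 mm)

Aspect ratio 76/50 ≈ 1.520 (ISO target is √2 ≈ 1.414).
In the A-series (A0 area = 1 m²): A8 = 52 × 74 mm.
Off by 4 mm total — nearest standard size.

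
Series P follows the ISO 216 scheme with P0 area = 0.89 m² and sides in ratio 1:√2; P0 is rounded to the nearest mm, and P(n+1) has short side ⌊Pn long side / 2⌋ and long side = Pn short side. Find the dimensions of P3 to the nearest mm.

280 × 396 mm

Let P0's short side be w mm. w · w√2 = 0.89 m² = 890,000 mm², so w ≈ 793.3 mm and w√2 ≈ 1121.9 mm → P0 = 793 × 1122 mm.
P1: ⌊1122/2⌋ × 793 = 561 × 793 mm
P2: ⌊793/2⌋ × 561 = 396 × 561 mm
P3: ⌊561/2⌋ × 396 = 280 × 396 mm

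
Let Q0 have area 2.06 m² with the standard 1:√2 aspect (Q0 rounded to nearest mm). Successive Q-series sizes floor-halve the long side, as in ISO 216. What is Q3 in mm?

Let Q0's short side be w mm. w · w√2 = 2.06 m² = 2,060,000 mm², so w ≈ 1206.9 mm and w√2 ≈ 1706.8 mm → Q0 = 1207 × 1707 mm.
Q1: ⌊1707/2⌋ × 1207 = 853 × 1207 mm
Q2: ⌊1207/2⌋ × 853 = 603 × 853 mm
Q3: ⌊853/2⌋ × 603 = 426 × 603 mm

426 × 603 mm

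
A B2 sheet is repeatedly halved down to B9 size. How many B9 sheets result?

128

Each ISO step halves the sheet: 1 × B2 → 2 × B3 → 4 × B4 → 8 × B5 → …
From B2 to B9 is 7 halving steps: 2^7 = 128.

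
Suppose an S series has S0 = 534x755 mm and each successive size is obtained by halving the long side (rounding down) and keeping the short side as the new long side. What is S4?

S1: ⌊755/2⌋ × 534 = 377 × 534 mm
S2: ⌊534/2⌋ × 377 = 267 × 377 mm
S3: ⌊377/2⌋ × 267 = 188 × 267 mm
S4: ⌊267/2⌋ × 188 = 133 × 188 mm

133 × 188 mm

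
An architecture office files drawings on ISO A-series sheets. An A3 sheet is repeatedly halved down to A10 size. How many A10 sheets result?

A3 = 297 × 420 mm; A10 = 26 × 37 mm.
Each halving step doubles the count; 7 steps from A3 to A10.
2^7 = 128.

128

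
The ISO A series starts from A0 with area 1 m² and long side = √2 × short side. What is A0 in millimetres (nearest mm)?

841 × 1189 mm

Let the short side be w mm. Then the long side is w√2 and w · w√2 = 10⁶ mm².
w² = 10⁶/√2, so w = 1000 / 2^(1/4) ≈ 840.9 mm; long side = 1000 · 2^(1/4) ≈ 1189.2 mm.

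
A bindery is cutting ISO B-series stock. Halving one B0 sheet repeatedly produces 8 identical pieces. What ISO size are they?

B3

8 = 2^3, so 3 halving steps.
B0 → B1 → … → B3 after 3 steps.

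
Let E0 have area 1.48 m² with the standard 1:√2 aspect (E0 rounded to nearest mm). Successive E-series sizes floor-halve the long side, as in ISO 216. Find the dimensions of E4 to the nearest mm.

255 × 361 mm

Let E0's short side be w mm. w · w√2 = 1.48 m² = 1,480,000 mm², so w ≈ 1023.0 mm and w√2 ≈ 1446.7 mm → E0 = 1023 × 1447 mm.
E1: ⌊1447/2⌋ × 1023 = 723 × 1023 mm
E2: ⌊1023/2⌋ × 723 = 511 × 723 mm
E3: ⌊723/2⌋ × 511 = 361 × 511 mm
E4: ⌊511/2⌋ × 361 = 255 × 361 mm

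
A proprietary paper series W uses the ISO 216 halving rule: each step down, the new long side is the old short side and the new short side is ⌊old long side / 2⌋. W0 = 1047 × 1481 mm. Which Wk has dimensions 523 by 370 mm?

W3

W0: 1047 × 1481 mm
W1: 740 × 1047 mm
W2: 523 × 740 mm
W3: 370 × 523 mm
W4: 261 × 370 mm
→ matches W3.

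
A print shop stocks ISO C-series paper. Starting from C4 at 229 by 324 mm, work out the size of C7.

81 × 114 mm

C5: ⌊324/2⌋ × 229 = 162 × 229 mm
C6: ⌊229/2⌋ × 162 = 114 × 162 mm
C7: ⌊162/2⌋ × 114 = 81 × 114 mm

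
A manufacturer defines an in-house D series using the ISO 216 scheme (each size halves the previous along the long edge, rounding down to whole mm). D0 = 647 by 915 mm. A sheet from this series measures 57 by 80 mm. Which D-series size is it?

D0: 647 × 915 mm
D1: 457 × 647 mm
D2: 323 × 457 mm
D3: 228 × 323 mm
D4: 161 × 228 mm
D5: 114 × 161 mm
D6: 80 × 114 mm
D7: 57 × 80 mm
D8: 40 × 57 mm
→ matches D7.

D7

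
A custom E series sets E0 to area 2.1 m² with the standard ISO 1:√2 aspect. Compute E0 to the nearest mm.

Let the short side be w mm. Then w · w√2 = 2.1 m² = 2,100,000 mm².
w² = 2,100,000/√2, so w ≈ 1218.6 mm; long side = w√2 ≈ 1723.3 mm.

1219 × 1723 mm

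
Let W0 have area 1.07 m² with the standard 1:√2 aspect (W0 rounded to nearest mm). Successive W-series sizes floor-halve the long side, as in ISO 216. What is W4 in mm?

Let W0's short side be w mm. w · w√2 = 1.07 m² = 1,070,000 mm², so w ≈ 869.8 mm and w√2 ≈ 1230.1 mm → W0 = 870 × 1230 mm.
W1: ⌊1230/2⌋ × 870 = 615 × 870 mm
W2: ⌊870/2⌋ × 615 = 435 × 615 mm
W3: ⌊615/2⌋ × 435 = 307 × 435 mm
W4: ⌊435/2⌋ × 307 = 217 × 307 mm

217 × 307 mm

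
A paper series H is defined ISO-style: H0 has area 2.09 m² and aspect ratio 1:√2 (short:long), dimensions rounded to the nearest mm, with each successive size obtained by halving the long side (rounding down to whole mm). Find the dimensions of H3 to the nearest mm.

429 × 608 mm

Let H0's short side be w mm. w · w√2 = 2.09 m² = 2,090,000 mm², so w ≈ 1215.7 mm and w√2 ≈ 1719.2 mm → H0 = 1216 × 1719 mm.
H1: ⌊1719/2⌋ × 1216 = 859 × 1216 mm
H2: ⌊1216/2⌋ × 859 = 608 × 859 mm
H3: ⌊859/2⌋ × 608 = 429 × 608 mm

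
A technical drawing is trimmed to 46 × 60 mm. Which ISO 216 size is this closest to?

B9 (44 × 62 mm)

Aspect ratio 60/46 ≈ 1.304 (ISO target is √2 ≈ 1.414).
In the B-series (B0 = 1000 × 1414 mm): B9 = 44 × 62 mm.
Off by 4 mm total — nearest standard size.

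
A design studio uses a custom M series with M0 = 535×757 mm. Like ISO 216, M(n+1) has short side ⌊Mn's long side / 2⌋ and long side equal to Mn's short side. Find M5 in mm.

94 × 133 mm

M1: ⌊757/2⌋ × 535 = 378 × 535 mm
M2: ⌊535/2⌋ × 378 = 267 × 378 mm
M3: ⌊378/2⌋ × 267 = 189 × 267 mm
M4: ⌊267/2⌋ × 189 = 133 × 189 mm
M5: ⌊189/2⌋ × 133 = 94 × 133 mm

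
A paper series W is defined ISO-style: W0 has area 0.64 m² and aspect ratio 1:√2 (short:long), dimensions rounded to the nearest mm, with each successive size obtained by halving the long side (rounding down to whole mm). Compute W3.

Let W0's short side be w mm. w · w√2 = 0.64 m² = 640,000 mm², so w ≈ 672.7 mm and w√2 ≈ 951.4 mm → W0 = 673 × 951 mm.
W1: ⌊951/2⌋ × 673 = 475 × 673 mm
W2: ⌊673/2⌋ × 475 = 336 × 475 mm
W3: ⌊475/2⌋ × 336 = 237 × 336 mm

237 × 336 mm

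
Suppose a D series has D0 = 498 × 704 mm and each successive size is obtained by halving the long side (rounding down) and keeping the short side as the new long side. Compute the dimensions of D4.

D1: ⌊704/2⌋ × 498 = 352 × 498 mm
D2: ⌊498/2⌋ × 352 = 249 × 352 mm
D3: ⌊352/2⌋ × 249 = 176 × 249 mm
D4: ⌊249/2⌋ × 176 = 124 × 176 mm

124 × 176 mm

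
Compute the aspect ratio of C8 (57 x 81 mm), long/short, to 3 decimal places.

1.421

81 / 57 = 1.421
ISO 216 targets √2 ≈ 1.414; the +0.007 deviation is from mm rounding.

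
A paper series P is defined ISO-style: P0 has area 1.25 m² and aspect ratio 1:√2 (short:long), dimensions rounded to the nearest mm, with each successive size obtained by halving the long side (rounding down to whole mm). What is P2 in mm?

470 × 665 mm

Let P0's short side be w mm. w · w√2 = 1.25 m² = 1,250,000 mm², so w ≈ 940.2 mm and w√2 ≈ 1329.6 mm → P0 = 940 × 1330 mm.
P1: ⌊1330/2⌋ × 940 = 665 × 940 mm
P2: ⌊940/2⌋ × 665 = 470 × 665 mm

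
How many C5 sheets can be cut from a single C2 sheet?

Each ISO step halves the sheet: 1 × C2 → 2 × C3 → 4 × C4 → 8 × C5
From C2 to C5 is 3 halving steps: 2^3 = 8.

8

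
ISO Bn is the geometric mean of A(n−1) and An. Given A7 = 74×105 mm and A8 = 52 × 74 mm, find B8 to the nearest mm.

62 × 88 mm

Short side: √(74 · 52) = √3848 ≈ 62.0 → 62 mm
Long side: √(105 · 74) = √7770 ≈ 88.1 → 88 mm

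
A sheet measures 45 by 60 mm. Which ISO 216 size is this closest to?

B9 (44 × 62 mm)

Aspect ratio 60/45 ≈ 1.333 (ISO target is √2 ≈ 1.414).
In the B-series (B0 = 1000 × 1414 mm): B9 = 44 × 62 mm.
Off by 3 mm total — nearest standard size.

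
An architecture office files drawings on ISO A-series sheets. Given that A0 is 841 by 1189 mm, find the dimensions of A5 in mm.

148 × 210 mm

A1: ⌊1189/2⌋ × 841 = 594 × 841 mm
A2: ⌊841/2⌋ × 594 = 420 × 594 mm
A3: ⌊594/2⌋ × 420 = 297 × 420 mm
A4: ⌊420/2⌋ × 297 = 210 × 297 mm
A5: ⌊297/2⌋ × 210 = 148 × 210 mm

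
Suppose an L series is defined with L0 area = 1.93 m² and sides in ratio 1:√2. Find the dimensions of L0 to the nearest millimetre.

1168 × 1652 mm

Let the short side be w mm. Then w · w√2 = 1.93 m² = 1,930,000 mm².
w² = 1,930,000/√2, so w ≈ 1168.2 mm; long side = w√2 ≈ 1652.1 mm.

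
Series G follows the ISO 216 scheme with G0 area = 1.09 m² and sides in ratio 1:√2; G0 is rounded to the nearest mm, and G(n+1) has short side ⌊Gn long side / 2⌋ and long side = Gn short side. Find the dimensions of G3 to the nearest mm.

310 × 439 mm

Let G0's short side be w mm. w · w√2 = 1.09 m² = 1,090,000 mm², so w ≈ 877.9 mm and w√2 ≈ 1241.6 mm → G0 = 878 × 1242 mm.
G1: ⌊1242/2⌋ × 878 = 621 × 878 mm
G2: ⌊878/2⌋ × 621 = 439 × 621 mm
G3: ⌊621/2⌋ × 439 = 310 × 439 mm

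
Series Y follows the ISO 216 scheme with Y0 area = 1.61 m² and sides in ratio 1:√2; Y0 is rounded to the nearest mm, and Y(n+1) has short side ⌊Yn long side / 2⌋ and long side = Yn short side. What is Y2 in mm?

Let Y0's short side be w mm. w · w√2 = 1.61 m² = 1,610,000 mm², so w ≈ 1067.0 mm and w√2 ≈ 1508.9 mm → Y0 = 1067 × 1509 mm.
Y1: ⌊1509/2⌋ × 1067 = 754 × 1067 mm
Y2: ⌊1067/2⌋ × 754 = 533 × 754 mm

533 × 754 mm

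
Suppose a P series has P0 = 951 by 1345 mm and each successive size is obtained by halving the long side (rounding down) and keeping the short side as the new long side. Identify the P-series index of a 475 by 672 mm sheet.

P0: 951 × 1345 mm
P1: 672 × 951 mm
P2: 475 × 672 mm
P3: 336 × 475 mm
→ matches P2.

P2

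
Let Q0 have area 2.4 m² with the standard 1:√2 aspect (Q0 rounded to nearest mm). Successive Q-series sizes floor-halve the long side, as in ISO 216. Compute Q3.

460 × 651 mm

Let Q0's short side be w mm. w · w√2 = 2.4 m² = 2,400,000 mm², so w ≈ 1302.7 mm and w√2 ≈ 1842.3 mm → Q0 = 1303 × 1842 mm.
Q1: ⌊1842/2⌋ × 1303 = 921 × 1303 mm
Q2: ⌊1303/2⌋ × 921 = 651 × 921 mm
Q3: ⌊921/2⌋ × 651 = 460 × 651 mm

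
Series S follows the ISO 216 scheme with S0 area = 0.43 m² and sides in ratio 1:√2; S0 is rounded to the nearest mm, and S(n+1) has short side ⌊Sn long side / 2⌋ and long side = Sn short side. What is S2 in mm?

Let S0's short side be w mm. w · w√2 = 0.43 m² = 430,000 mm², so w ≈ 551.4 mm and w√2 ≈ 779.8 mm → S0 = 551 × 780 mm.
S1: ⌊780/2⌋ × 551 = 390 × 551 mm
S2: ⌊551/2⌋ × 390 = 275 × 390 mm

275 × 390 mm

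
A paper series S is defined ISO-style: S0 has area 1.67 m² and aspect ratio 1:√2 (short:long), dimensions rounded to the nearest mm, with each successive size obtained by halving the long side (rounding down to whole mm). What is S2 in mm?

Let S0's short side be w mm. w · w√2 = 1.67 m² = 1,670,000 mm², so w ≈ 1086.7 mm and w√2 ≈ 1536.8 mm → S0 = 1087 × 1537 mm.
S1: ⌊1537/2⌋ × 1087 = 768 × 1087 mm
S2: ⌊1087/2⌋ × 768 = 543 × 768 mm

543 × 768 mm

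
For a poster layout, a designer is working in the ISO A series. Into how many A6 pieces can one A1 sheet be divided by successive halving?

32

A1 = 594 × 841 mm; A6 = 105 × 148 mm.
Each halving step doubles the count; 5 steps from A1 to A6.
2^5 = 32.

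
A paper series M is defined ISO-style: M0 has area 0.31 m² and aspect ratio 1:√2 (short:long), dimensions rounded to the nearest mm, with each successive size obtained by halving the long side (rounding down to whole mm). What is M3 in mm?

Let M0's short side be w mm. w · w√2 = 0.31 m² = 310,000 mm², so w ≈ 468.2 mm and w√2 ≈ 662.1 mm → M0 = 468 × 662 mm.
M1: ⌊662/2⌋ × 468 = 331 × 468 mm
M2: ⌊468/2⌋ × 331 = 234 × 331 mm
M3: ⌊331/2⌋ × 234 = 165 × 234 mm

165 × 234 mm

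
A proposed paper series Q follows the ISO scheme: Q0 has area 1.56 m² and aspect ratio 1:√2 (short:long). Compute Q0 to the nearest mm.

1050 × 1485 mm

Let the short side be w mm. Then w · w√2 = 1.56 m² = 1,560,000 mm².
w² = 1,560,000/√2, so w ≈ 1050.3 mm; long side = w√2 ≈ 1485.3 mm.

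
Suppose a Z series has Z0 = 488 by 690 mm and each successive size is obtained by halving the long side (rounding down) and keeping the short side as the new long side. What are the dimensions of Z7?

Z1 = 345 × 488 mm (from Z0 by 1 halving).
Z2: ⌊488/2⌋ × 345 = 244 × 345 mm
Z3: ⌊345/2⌋ × 244 = 172 × 244 mm
Z4: ⌊244/2⌋ × 172 = 122 × 172 mm
Z5: ⌊172/2⌋ × 122 = 86 × 122 mm
Z6: ⌊122/2⌋ × 86 = 61 × 86 mm
Z7: ⌊86/2⌋ × 61 = 43 × 61 mm

43 × 61 mm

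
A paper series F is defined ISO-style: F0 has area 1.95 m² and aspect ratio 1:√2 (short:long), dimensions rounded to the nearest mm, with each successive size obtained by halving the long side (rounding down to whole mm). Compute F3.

415 × 587 mm

Let F0's short side be w mm. w · w√2 = 1.95 m² = 1,950,000 mm², so w ≈ 1174.2 mm and w√2 ≈ 1660.6 mm → F0 = 1174 × 1661 mm.
F1: ⌊1661/2⌋ × 1174 = 830 × 1174 mm
F2: ⌊1174/2⌋ × 830 = 587 × 830 mm
F3: ⌊830/2⌋ × 587 = 415 × 587 mm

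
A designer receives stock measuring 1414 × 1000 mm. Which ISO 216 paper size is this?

B0 (1000 × 1414 mm)

Aspect ratio 1414/1000 ≈ 1.414 — close to the ISO √2 ≈ 1.414.
In the B-series (B0 = 1000 × 1414 mm): B0 = 1000 × 1414 mm.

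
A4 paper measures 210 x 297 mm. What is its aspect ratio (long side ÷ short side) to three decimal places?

1.414

297 / 210 = 1.414
Matches √2 ≈ 1.414 — the ISO 216 defining ratio.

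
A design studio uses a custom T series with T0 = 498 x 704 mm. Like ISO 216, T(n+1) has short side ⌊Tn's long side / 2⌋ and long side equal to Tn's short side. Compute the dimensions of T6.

T1 = 352 × 498 mm (from T0 by 1 halving).
T2: ⌊498/2⌋ × 352 = 249 × 352 mm
T3: ⌊352/2⌋ × 249 = 176 × 249 mm
T4: ⌊249/2⌋ × 176 = 124 × 176 mm
T5: ⌊176/2⌋ × 124 = 88 × 124 mm
T6: ⌊124/2⌋ × 88 = 62 × 88 mm

62 × 88 mm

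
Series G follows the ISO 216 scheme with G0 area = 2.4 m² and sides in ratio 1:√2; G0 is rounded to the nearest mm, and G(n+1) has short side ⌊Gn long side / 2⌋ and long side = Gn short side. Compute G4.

325 × 460 mm

Let G0's short side be w mm. w · w√2 = 2.4 m² = 2,400,000 mm², so w ≈ 1302.7 mm and w√2 ≈ 1842.3 mm → G0 = 1303 × 1842 mm.
G1: ⌊1842/2⌋ × 1303 = 921 × 1303 mm
G2: ⌊1303/2⌋ × 921 = 651 × 921 mm
G3: ⌊921/2⌋ × 651 = 460 × 651 mm
G4: ⌊651/2⌋ × 460 = 325 × 460 mm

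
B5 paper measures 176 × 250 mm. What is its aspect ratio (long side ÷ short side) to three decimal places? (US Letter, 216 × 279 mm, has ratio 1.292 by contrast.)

1.420

250 / 176 = 1.420
ISO 216 targets √2 ≈ 1.414; the +0.006 deviation is from mm rounding.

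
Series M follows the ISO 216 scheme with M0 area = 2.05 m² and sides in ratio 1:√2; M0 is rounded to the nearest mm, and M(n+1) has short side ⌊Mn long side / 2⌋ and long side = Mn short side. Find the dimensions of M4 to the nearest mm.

Let M0's short side be w mm. w · w√2 = 2.05 m² = 2,050,000 mm², so w ≈ 1204.0 mm and w√2 ≈ 1702.7 mm → M0 = 1204 × 1703 mm.
M1: ⌊1703/2⌋ × 1204 = 851 × 1204 mm
M2: ⌊1204/2⌋ × 851 = 602 × 851 mm
M3: ⌊851/2⌋ × 602 = 425 × 602 mm
M4: ⌊602/2⌋ × 425 = 301 × 425 mm

301 × 425 mm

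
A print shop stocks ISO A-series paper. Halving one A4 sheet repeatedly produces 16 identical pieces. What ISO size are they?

16 = 2^4, so 4 halving steps.
A4 → A5 → … → A8 after 4 steps.

A8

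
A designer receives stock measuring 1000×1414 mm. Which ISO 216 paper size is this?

B0 (1000 × 1414 mm)

Aspect ratio 1414/1000 ≈ 1.414 — close to the ISO √2 ≈ 1.414.
In the B-series (B0 = 1000 × 1414 mm): B0 = 1000 × 1414 mm.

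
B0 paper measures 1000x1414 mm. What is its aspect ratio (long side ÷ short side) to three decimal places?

1414 / 1000 = 1.414
Matches √2 ≈ 1.414 — the ISO 216 defining ratio.

1.414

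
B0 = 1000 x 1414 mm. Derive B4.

B1: ⌊1414/2⌋ × 1000 = 707 × 1000 mm
B2: ⌊1000/2⌋ × 707 = 500 × 707 mm
B3: ⌊707/2⌋ × 500 = 353 × 500 mm
B4: ⌊500/2⌋ × 353 = 250 × 353 mm

250 × 353 mm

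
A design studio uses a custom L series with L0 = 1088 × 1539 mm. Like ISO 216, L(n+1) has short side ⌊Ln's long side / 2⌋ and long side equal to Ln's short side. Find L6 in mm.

136 × 192 mm

L1: ⌊1539/2⌋ × 1088 = 769 × 1088 mm
L2: ⌊1088/2⌋ × 769 = 544 × 769 mm
L3: ⌊769/2⌋ × 544 = 384 × 544 mm
L4: ⌊544/2⌋ × 384 = 272 × 384 mm
L5: ⌊384/2⌋ × 272 = 192 × 272 mm
L6: ⌊272/2⌋ × 192 = 136 × 192 mm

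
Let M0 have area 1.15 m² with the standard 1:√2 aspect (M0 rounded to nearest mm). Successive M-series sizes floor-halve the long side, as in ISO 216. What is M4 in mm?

Let M0's short side be w mm. w · w√2 = 1.15 m² = 1,150,000 mm², so w ≈ 901.8 mm and w√2 ≈ 1275.3 mm → M0 = 902 × 1275 mm.
M1: ⌊1275/2⌋ × 902 = 637 × 902 mm
M2: ⌊902/2⌋ × 637 = 451 × 637 mm
M3: ⌊637/2⌋ × 451 = 318 × 451 mm
M4: ⌊451/2⌋ × 318 = 225 × 318 mm

225 × 318 mm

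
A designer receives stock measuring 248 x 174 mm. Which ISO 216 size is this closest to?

Aspect ratio 248/174 ≈ 1.425 — close to the ISO √2 ≈ 1.414.
In the B-series (B0 = 1000 × 1414 mm): B5 = 176 × 250 mm.
Off by 4 mm total — nearest standard size.

B5 (176 × 250 mm)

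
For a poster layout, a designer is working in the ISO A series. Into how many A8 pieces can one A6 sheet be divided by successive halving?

Each ISO step halves the sheet: 1 × A6 → 2 × A7 → 4 × A8
From A6 to A8 is 2 halving steps: 2^2 = 4.

4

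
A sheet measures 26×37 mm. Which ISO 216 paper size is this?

A10 (26 × 37 mm)

Aspect ratio 37/26 ≈ 1.423 — close to the ISO √2 ≈ 1.414.
In the A-series (A0 area = 1 m²): A10 = 26 × 37 mm.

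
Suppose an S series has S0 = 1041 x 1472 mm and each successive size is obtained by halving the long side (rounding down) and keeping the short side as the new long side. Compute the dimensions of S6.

S1 = 736 × 1041 mm (from S0 by 1 halving).
S2: ⌊1041/2⌋ × 736 = 520 × 736 mm
S3: ⌊736/2⌋ × 520 = 368 × 520 mm
S4: ⌊520/2⌋ × 368 = 260 × 368 mm
S5: ⌊368/2⌋ × 260 = 184 × 260 mm
S6: ⌊260/2⌋ × 184 = 130 × 184 mm

130 × 184 mm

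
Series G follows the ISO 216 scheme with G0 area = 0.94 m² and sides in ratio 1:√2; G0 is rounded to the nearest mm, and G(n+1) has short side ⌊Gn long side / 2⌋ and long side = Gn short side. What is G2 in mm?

407 × 576 mm

Let G0's short side be w mm. w · w√2 = 0.94 m² = 940,000 mm², so w ≈ 815.3 mm and w√2 ≈ 1153.0 mm → G0 = 815 × 1153 mm.
G1: ⌊1153/2⌋ × 815 = 576 × 815 mm
G2: ⌊815/2⌋ × 576 = 407 × 576 mm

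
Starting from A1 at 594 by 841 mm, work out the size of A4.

A2: ⌊841/2⌋ × 594 = 420 × 594 mm
A3: ⌊594/2⌋ × 420 = 297 × 420 mm
A4: ⌊420/2⌋ × 297 = 210 × 297 mm

210 × 297 mm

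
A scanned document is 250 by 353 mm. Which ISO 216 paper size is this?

B4 (250 × 353 mm)

Aspect ratio 353/250 ≈ 1.412 — close to the ISO √2 ≈ 1.414.
In the B-series (B0 = 1000 × 1414 mm): B4 = 250 × 353 mm.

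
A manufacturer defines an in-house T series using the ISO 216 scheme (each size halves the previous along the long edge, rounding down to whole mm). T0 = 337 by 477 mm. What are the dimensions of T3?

T1: ⌊477/2⌋ × 337 = 238 × 337 mm
T2: ⌊337/2⌋ × 238 = 168 × 238 mm
T3: ⌊238/2⌋ × 168 = 119 × 168 mm

119 × 168 mm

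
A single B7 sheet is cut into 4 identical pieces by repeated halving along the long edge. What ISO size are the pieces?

B9

4 = 2^2, so 2 halving steps.
B7 → B8 → … → B9 after 2 steps.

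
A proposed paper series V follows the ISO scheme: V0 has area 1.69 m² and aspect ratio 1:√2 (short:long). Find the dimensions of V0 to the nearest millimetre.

1093 × 1546 mm

Let the short side be w mm. Then w · w√2 = 1.69 m² = 1,690,000 mm².
w² = 1,690,000/√2, so w ≈ 1093.2 mm; long side = w√2 ≈ 1546.0 mm.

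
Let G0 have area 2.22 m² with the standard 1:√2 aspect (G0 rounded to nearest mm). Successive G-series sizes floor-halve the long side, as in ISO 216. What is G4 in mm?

313 × 443 mm

Let G0's short side be w mm. w · w√2 = 2.22 m² = 2,220,000 mm², so w ≈ 1252.9 mm and w√2 ≈ 1771.9 mm → G0 = 1253 × 1772 mm.
G1: ⌊1772/2⌋ × 1253 = 886 × 1253 mm
G2: ⌊1253/2⌋ × 886 = 626 × 886 mm
G3: ⌊886/2⌋ × 626 = 443 × 626 mm
G4: ⌊626/2⌋ × 443 = 313 × 443 mm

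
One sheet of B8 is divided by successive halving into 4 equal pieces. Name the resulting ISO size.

B10

4 = 2^2, so 2 halving steps.
B8 → B9 → … → B10 after 2 steps.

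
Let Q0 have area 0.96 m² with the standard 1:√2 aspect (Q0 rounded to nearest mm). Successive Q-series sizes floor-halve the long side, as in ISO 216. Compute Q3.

291 × 412 mm

Let Q0's short side be w mm. w · w√2 = 0.96 m² = 960,000 mm², so w ≈ 823.9 mm and w√2 ≈ 1165.2 mm → Q0 = 824 × 1165 mm.
Q1: ⌊1165/2⌋ × 824 = 582 × 824 mm
Q2: ⌊824/2⌋ × 582 = 412 × 582 mm
Q3: ⌊582/2⌋ × 412 = 291 × 412 mm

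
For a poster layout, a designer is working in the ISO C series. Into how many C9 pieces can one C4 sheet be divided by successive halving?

32

C4 = 229 × 324 mm; C9 = 40 × 57 mm.
Each halving step doubles the count; 5 steps from C4 to C9.
2^5 = 32.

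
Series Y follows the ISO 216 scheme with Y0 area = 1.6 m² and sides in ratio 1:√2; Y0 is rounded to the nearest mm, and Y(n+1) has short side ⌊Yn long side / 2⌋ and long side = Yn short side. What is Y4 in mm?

266 × 376 mm

Let Y0's short side be w mm. w · w√2 = 1.6 m² = 1,600,000 mm², so w ≈ 1063.7 mm and w√2 ≈ 1504.2 mm → Y0 = 1064 × 1504 mm.
Y1: ⌊1504/2⌋ × 1064 = 752 × 1064 mm
Y2: ⌊1064/2⌋ × 752 = 532 × 752 mm
Y3: ⌊752/2⌋ × 532 = 376 × 532 mm
Y4: ⌊532/2⌋ × 376 = 266 × 376 mm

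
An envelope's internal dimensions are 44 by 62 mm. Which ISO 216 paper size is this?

Aspect ratio 62/44 ≈ 1.409 — close to the ISO √2 ≈ 1.414.
In the B-series (B0 = 1000 × 1414 mm): B9 = 44 × 62 mm.

B9 (44 × 62 mm)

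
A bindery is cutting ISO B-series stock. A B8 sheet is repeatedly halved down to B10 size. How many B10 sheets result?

Each ISO step halves the sheet: 1 × B8 → 2 × B9 → 4 × B10
From B8 to B10 is 2 halving steps: 2^2 = 4.

4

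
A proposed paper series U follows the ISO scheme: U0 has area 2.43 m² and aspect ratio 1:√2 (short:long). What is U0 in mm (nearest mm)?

Let the short side be w mm. Then w · w√2 = 2.43 m² = 2,430,000 mm².
w² = 2,430,000/√2, so w ≈ 1310.8 mm; long side = w√2 ≈ 1853.8 mm.

1311 × 1854 mm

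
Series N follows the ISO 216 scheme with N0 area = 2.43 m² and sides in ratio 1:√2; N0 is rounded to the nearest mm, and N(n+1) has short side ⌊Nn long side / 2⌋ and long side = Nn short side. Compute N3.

Let N0's short side be w mm. w · w√2 = 2.43 m² = 2,430,000 mm², so w ≈ 1310.8 mm and w√2 ≈ 1853.8 mm → N0 = 1311 × 1854 mm.
N1: ⌊1854/2⌋ × 1311 = 927 × 1311 mm
N2: ⌊1311/2⌋ × 927 = 655 × 927 mm
N3: ⌊927/2⌋ × 655 = 463 × 655 mm

463 × 655 mm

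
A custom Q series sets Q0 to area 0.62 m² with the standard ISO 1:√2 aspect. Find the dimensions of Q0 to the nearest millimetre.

Let the short side be w mm. Then w · w√2 = 0.62 m² = 620,000 mm².
w² = 620,000/√2, so w ≈ 662.1 mm; long side = w√2 ≈ 936.4 mm.

662 × 936 mm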